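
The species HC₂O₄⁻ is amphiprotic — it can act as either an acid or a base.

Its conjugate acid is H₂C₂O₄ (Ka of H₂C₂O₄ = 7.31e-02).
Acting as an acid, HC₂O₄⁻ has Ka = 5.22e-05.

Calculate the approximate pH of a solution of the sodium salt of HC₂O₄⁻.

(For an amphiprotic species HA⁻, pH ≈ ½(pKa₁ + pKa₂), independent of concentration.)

pKa₁ = -log(7.31e-02) = 1.14; pKa₂ = -log(5.22e-05) = 4.28. For an amphiprotic species, pH ≈ ½(pKa₁ + pKa₂) = ½(1.14 + 4.28) = 2.71.

pH = 2.71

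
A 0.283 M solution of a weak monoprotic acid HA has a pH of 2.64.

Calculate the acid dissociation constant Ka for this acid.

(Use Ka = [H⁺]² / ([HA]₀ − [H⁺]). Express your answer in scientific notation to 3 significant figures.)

[H⁺] = 10^(−pH) = 10^(−2.64) = 2.291e-03 M. For HA ⇌ H⁺ + A⁻, Ka = [H⁺][A⁻]/[HA] = [H⁺]² / ([HA]₀ − [H⁺]) = (2.291e-03)² / (0.283 − 2.291e-03) = 1.87e-05.

K_a = 1.87e-05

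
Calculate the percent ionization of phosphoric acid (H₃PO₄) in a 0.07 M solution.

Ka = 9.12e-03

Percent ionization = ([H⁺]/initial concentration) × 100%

Using Ka equilibrium: x² + Ka×x - Ka×C = 0. Solving: [H⁺] = 2.1115e-02. Percent = (2.1115e-02/0.07) × 100

Percent ionization = 30.2%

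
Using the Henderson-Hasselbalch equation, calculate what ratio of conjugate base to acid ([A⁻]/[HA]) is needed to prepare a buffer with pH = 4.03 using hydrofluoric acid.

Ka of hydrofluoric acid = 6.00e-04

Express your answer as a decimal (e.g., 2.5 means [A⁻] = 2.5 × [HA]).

pKa = -log(6.00e-04) = 3.2218. pH = pKa + log([A⁻]/[HA]), so log([A⁻]/[HA]) = pH − pKa = 4.03 − 3.2218 = 0.8082. [A⁻]/[HA] = 10^(0.8082) = 6.43

[A⁻]/[HA] = 6.43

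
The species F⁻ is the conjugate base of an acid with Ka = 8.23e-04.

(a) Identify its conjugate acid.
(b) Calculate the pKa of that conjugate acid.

(a) The conjugate acid is formed by adding one H⁺ to F⁻, giving HF. (b) pKa = -log(Ka) = -log(8.23e-04) = 3.08.

Conjugate acid: HF; pK_a = 3.08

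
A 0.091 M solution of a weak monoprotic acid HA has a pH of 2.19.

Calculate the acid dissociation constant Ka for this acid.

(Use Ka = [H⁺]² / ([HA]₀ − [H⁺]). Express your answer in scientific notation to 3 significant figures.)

[H⁺] = 10^(−pH) = 10^(−2.19) = 6.457e-03 M. For HA ⇌ H⁺ + A⁻, Ka = [H⁺][A⁻]/[HA] = [H⁺]² / ([HA]₀ − [H⁺]) = (6.457e-03)² / (0.091 − 6.457e-03) = 4.93e-04.

K_a = 4.93e-04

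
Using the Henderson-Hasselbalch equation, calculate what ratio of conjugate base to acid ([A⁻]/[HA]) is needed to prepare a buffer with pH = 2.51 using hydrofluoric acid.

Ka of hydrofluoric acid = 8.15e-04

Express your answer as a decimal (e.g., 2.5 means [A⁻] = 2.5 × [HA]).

pKa = -log(8.15e-04) = 3.0888. pH = pKa + log([A⁻]/[HA]), so log([A⁻]/[HA]) = pH − pKa = 2.51 − 3.0888 = -0.5788. [A⁻]/[HA] = 10^(-0.5788) = 0.264

[A⁻]/[HA] = 0.264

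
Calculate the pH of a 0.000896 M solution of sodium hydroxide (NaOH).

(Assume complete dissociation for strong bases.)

[OH⁻] = 0.000896 M for strong base. pOH = -log[OH⁻] = 3.05, pH = 14 - pOH

pH = 10.95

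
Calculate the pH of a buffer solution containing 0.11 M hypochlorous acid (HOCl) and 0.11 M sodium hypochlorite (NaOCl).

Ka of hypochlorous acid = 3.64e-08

pKa = -log(3.64e-08) = 7.44. pH = pKa + log([A⁻]/[HA]) = 7.44 + log(0.11/0.11)

pH = 7.44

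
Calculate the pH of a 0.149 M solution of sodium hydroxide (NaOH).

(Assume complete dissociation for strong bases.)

[OH⁻] = 0.149 M for strong base. pOH = -log[OH⁻] = 0.83, pH = 14 - pOH

pH = 13.17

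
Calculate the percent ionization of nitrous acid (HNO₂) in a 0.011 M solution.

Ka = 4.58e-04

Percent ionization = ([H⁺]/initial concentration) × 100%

Using Ka equilibrium: x² + Ka×x - Ka×C = 0. Solving: [H⁺] = 2.0272e-03. Percent = (2.0272e-03/0.011) × 100

Percent ionization = 18.4%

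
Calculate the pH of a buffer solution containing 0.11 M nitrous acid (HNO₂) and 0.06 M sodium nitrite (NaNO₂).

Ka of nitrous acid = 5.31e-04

pKa = -log(5.31e-04) = 3.27. pH = pKa + log([A⁻]/[HA]) = 3.27 + log(0.06/0.11)

pH = 3.01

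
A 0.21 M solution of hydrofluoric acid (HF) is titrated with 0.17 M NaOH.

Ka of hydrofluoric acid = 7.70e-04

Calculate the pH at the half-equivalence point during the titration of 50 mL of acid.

At half-equivalence [HA] = [A⁻], so Henderson-Hasselbalch gives pH = pKa = -log(7.70e-04) = 3.11.

pH = pKa = 3.11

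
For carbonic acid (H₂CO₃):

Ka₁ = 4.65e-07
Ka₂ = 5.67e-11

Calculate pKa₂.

pKa₂ = -log(Ka₂) = -log(5.67e-11) = 10.25.

pK_{a2} = 10.25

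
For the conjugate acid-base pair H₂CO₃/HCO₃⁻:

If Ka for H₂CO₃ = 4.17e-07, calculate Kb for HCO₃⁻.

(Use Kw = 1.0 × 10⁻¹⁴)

For a conjugate pair Ka × Kb = Kw, so Kb = Kw/Ka = 1.0 × 10⁻¹⁴ / 4.17e-07 = 2.40e-08.

K_b = 2.40e-08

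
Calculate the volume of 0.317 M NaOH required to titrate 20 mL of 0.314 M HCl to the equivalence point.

At equivalence: moles acid = moles base. moles HCl = 0.314 × 20/1000 = 0.00628 mol. V_base = moles / 0.317 × 1000 = 19.8 mL.

V_{base} = 19.8 mL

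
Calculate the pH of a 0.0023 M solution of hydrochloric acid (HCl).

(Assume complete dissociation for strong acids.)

[H⁺] = 0.0023 M for strong acid. pH = -log[H⁺] = -log(0.0023)

pH = 2.64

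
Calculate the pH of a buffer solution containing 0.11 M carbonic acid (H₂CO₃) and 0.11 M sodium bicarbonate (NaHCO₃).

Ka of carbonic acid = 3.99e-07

pKa = -log(3.99e-07) = 6.40. pH = pKa + log([A⁻]/[HA]) = 6.40 + log(0.11/0.11)

pH = 6.40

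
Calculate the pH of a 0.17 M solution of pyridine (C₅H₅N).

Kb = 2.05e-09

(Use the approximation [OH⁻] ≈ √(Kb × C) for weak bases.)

[OH⁻] = √(Kb × C) = √(2.05e-09 × 0.17) = 1.8668e-05. pOH = 4.73, pH = 14 - pOH

pH = 9.27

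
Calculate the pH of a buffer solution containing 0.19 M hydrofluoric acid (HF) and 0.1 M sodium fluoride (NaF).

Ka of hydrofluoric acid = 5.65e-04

pKa = -log(5.65e-04) = 3.25. pH = pKa + log([A⁻]/[HA]) = 3.25 + log(0.1/0.19)

pH = 2.97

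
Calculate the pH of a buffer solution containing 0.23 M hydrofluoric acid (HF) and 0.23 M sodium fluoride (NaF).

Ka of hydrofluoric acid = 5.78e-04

pKa = -log(5.78e-04) = 3.24. pH = pKa + log([A⁻]/[HA]) = 3.24 + log(0.23/0.23)

pH = 3.24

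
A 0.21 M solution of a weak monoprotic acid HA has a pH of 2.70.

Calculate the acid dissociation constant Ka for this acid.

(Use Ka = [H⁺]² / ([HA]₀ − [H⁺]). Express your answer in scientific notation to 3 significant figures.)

[H⁺] = 10^(−pH) = 10^(−2.70) = 1.995e-03 M. For HA ⇌ H⁺ + A⁻, Ka = [H⁺][A⁻]/[HA] = [H⁺]² / ([HA]₀ − [H⁺]) = (1.995e-03)² / (0.21 − 1.995e-03) = 1.91e-05.

K_a = 1.91e-05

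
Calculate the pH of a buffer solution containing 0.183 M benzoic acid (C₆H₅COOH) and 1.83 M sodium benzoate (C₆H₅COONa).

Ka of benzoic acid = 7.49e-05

pKa = -log(7.49e-05) = 4.13. pH = pKa + log([A⁻]/[HA]) = 4.13 + log(1.83/0.183)

pH = 5.13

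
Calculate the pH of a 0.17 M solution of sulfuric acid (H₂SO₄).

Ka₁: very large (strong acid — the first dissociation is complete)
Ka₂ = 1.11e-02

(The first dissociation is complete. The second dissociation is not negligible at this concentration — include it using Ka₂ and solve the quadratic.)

First dissociation is complete: [H⁺]₀ = [HSO₄⁻]₀ = C = 0.17 M. Second dissociation HSO₄⁻ ⇌ H⁺ + SO₄²⁻: let x = [SO₄²⁻]. Ka₂ = (C + x)·x / (C − x) = 1.11e-02 → x² + (C + Ka₂)·x − Ka₂·C = 0 → x² + 0.18110·x − 1.887e-03 = 0. x = (−0.18110 + √(0.18110² + 4 × 1.887e-03)) / 2 = 9.8806e-03 M. [H⁺] = C + x = 0.17 + 9.8806e-03 = 1.7988e-01 M. pH = -log(1.7988e-01) = 0.75.

pH = 0.75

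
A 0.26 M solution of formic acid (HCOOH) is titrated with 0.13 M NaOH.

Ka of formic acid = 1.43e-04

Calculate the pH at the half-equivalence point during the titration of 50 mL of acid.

At half-equivalence [HA] = [A⁻], so Henderson-Hasselbalch gives pH = pKa = -log(1.43e-04) = 3.84.

pH = pKa = 3.84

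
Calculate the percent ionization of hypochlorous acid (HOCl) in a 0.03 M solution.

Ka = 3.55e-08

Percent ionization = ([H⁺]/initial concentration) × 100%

Using Ka equilibrium: x² + Ka×x - Ka×C = 0. Solving: [H⁺] = 3.2617e-05. Percent = (3.2617e-05/0.03) × 100

Percent ionization = 0.109%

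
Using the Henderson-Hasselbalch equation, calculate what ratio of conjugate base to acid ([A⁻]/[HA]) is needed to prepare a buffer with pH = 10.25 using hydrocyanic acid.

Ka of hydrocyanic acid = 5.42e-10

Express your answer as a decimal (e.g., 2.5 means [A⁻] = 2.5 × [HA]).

pKa = -log(5.42e-10) = 9.2660. pH = pKa + log([A⁻]/[HA]), so log([A⁻]/[HA]) = pH − pKa = 10.25 − 9.2660 = 0.9840. [A⁻]/[HA] = 10^(0.9840) = 9.64

[A⁻]/[HA] = 9.64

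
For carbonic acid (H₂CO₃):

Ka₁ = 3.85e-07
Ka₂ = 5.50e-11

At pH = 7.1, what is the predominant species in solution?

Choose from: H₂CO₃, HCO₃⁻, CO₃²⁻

pKa₁ = 6.41, pKa₂ = 10.26. For a polyprotic acid the predominant species crosses at each pKa: below pKa_n the protonated form dominates, above it the deprotonated form does. At pH = 7.1, the predominant species is HCO₃⁻.

HCO₃⁻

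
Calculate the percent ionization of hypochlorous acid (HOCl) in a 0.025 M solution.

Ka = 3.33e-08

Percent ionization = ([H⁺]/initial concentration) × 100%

Using Ka equilibrium: x² + Ka×x - Ka×C = 0. Solving: [H⁺] = 2.8836e-05. Percent = (2.8836e-05/0.025) × 100

Percent ionization = 0.115%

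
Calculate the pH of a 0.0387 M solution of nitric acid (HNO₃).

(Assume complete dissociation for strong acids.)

[H⁺] = 0.0387 M for strong acid. pH = -log[H⁺] = -log(0.0387)

pH = 1.41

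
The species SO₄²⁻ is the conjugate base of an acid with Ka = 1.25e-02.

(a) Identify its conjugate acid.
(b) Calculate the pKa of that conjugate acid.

(a) The conjugate acid is formed by adding one H⁺ to SO₄²⁻, giving HSO₄⁻. (b) pKa = -log(Ka) = -log(1.25e-02) = 1.90.

Conjugate acid: HSO₄⁻; pK_a = 1.90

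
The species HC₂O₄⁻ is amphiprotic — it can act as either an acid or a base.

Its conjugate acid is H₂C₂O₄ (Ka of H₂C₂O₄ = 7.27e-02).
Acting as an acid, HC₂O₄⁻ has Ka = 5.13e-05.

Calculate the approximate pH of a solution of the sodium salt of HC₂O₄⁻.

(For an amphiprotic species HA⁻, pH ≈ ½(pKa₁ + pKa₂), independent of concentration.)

pKa₁ = -log(7.27e-02) = 1.14; pKa₂ = -log(5.13e-05) = 4.29. For an amphiprotic species, pH ≈ ½(pKa₁ + pKa₂) = ½(1.14 + 4.29) = 2.71.

pH = 2.71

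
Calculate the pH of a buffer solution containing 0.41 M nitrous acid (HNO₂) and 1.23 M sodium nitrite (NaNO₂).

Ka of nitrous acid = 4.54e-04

pKa = -log(4.54e-04) = 3.34. pH = pKa + log([A⁻]/[HA]) = 3.34 + log(1.23/0.41)

pH = 3.82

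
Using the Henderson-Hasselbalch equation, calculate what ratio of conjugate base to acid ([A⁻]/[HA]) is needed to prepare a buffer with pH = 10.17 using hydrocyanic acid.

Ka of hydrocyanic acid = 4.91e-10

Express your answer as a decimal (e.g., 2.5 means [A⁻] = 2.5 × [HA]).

pKa = -log(4.91e-10) = 9.3089. pH = pKa + log([A⁻]/[HA]), so log([A⁻]/[HA]) = pH − pKa = 10.17 − 9.3089 = 0.8611. [A⁻]/[HA] = 10^(0.8611) = 7.26

[A⁻]/[HA] = 7.26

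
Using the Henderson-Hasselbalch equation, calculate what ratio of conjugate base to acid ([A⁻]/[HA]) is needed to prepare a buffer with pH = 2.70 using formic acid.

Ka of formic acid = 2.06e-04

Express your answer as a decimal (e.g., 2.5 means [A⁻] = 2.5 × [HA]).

pKa = -log(2.06e-04) = 3.6861. pH = pKa + log([A⁻]/[HA]), so log([A⁻]/[HA]) = pH − pKa = 2.70 − 3.6861 = -0.9861. [A⁻]/[HA] = 10^(-0.9861) = 0.103

[A⁻]/[HA] = 0.103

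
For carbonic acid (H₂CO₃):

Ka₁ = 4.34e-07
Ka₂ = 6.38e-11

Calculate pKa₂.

pKa₂ = -log(Ka₂) = -log(6.38e-11) = 10.20.

pK_{a2} = 10.20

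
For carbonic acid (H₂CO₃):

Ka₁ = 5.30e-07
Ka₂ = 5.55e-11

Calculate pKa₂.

pKa₂ = -log(Ka₂) = -log(5.55e-11) = 10.26.

pK_{a2} = 10.26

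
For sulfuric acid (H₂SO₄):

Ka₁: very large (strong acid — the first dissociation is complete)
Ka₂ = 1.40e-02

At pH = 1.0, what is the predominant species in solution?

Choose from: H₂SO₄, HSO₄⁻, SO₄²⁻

The first dissociation is complete, so H₂SO₄ itself is never the predominant species in water; pKa₂ = -log(1.40e-02) = 1.85. For a polyprotic acid the predominant species crosses at each pKa: below pKa_n the protonated form dominates, above it the deprotonated form does. At pH = 1.0, the predominant species is HSO₄⁻.

HSO₄⁻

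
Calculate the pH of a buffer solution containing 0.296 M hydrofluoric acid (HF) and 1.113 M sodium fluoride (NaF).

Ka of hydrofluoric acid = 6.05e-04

pKa = -log(6.05e-04) = 3.22. pH = pKa + log([A⁻]/[HA]) = 3.22 + log(1.113/0.296)

pH = 3.79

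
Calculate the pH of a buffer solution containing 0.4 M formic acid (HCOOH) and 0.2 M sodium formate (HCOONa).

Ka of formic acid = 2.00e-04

pKa = -log(2.00e-04) = 3.70. pH = pKa + log([A⁻]/[HA]) = 3.70 + log(0.2/0.4)

pH = 3.40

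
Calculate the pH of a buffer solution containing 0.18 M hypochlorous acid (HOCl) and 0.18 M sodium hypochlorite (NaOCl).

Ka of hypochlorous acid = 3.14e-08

pKa = -log(3.14e-08) = 7.50. pH = pKa + log([A⁻]/[HA]) = 7.50 + log(0.18/0.18)

pH = 7.50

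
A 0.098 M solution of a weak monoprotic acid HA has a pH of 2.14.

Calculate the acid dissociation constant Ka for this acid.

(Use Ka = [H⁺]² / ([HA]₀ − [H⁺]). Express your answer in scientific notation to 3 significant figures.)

[H⁺] = 10^(−pH) = 10^(−2.14) = 7.244e-03 M. For HA ⇌ H⁺ + A⁻, Ka = [H⁺][A⁻]/[HA] = [H⁺]² / ([HA]₀ − [H⁺]) = (7.244e-03)² / (0.098 − 7.244e-03) = 5.78e-04.

K_a = 5.78e-04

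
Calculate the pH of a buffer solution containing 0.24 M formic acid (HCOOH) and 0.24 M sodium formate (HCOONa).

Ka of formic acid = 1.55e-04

pKa = -log(1.55e-04) = 3.81. pH = pKa + log([A⁻]/[HA]) = 3.81 + log(0.24/0.24)

pH = 3.81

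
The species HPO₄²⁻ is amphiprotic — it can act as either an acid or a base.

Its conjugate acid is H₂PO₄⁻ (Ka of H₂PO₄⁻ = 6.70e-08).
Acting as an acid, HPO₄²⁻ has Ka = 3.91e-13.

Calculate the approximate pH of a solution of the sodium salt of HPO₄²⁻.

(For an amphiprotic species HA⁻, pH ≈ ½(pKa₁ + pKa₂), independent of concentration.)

pKa₁ = -log(6.70e-08) = 7.17; pKa₂ = -log(3.91e-13) = 12.41. For an amphiprotic species, pH ≈ ½(pKa₁ + pKa₂) = ½(7.17 + 12.41) = 9.79.

pH = 9.79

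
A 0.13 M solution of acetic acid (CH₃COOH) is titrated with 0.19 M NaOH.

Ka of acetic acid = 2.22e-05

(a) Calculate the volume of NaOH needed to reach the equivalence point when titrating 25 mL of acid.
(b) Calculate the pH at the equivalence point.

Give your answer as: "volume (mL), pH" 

moles acid = 0.13 × 25/1000 = 0.00325 mol; V_base = moles/0.19 × 1000 = 17.1 mL. At equivalence only the conjugate base is present: [A⁻] = 0.00325/0.042 = 7.7187e-02 M. Kb = Kw/Ka = 4.50e-10; [OH⁻] = √(Kb × [A⁻]) = 5.8965e-06; pOH = 5.23; pH = 14 - pOH = 8.77.

V = 17.1 mL, pH = 8.77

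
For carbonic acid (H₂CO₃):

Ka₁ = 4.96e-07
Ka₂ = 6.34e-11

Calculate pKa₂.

pKa₂ = -log(Ka₂) = -log(6.34e-11) = 10.20.

pK_{a2} = 10.20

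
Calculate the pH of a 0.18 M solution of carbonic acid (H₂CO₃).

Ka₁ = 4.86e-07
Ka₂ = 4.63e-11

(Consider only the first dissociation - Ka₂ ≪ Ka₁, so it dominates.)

First dissociation dominates. From Ka₁ = [H⁺][HA⁻]/[H₂A], x² + Ka₁·x − Ka₁·C = 0 with C = 0.18 M and Ka₁ = 4.86e-07. Solving: [H⁺] = (−Ka₁ + √(Ka₁² + 4·Ka₁·C)) / 2 = 2.9553e-04 M. pH = -log(2.9553e-04) = 3.53.

pH = 3.53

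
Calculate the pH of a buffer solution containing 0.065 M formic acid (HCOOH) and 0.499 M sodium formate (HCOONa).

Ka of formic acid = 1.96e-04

pKa = -log(1.96e-04) = 3.71. pH = pKa + log([A⁻]/[HA]) = 3.71 + log(0.499/0.065)

pH = 4.59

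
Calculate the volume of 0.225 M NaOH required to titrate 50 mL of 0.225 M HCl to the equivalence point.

At equivalence: moles acid = moles base. moles HCl = 0.225 × 50/1000 = 0.01125 mol. V_base = moles / 0.225 × 1000 = 50.0 mL.

V_{base} = 50.0 mL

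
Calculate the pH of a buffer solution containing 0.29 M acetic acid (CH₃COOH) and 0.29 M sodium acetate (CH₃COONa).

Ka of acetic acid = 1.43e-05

pKa = -log(1.43e-05) = 4.84. pH = pKa + log([A⁻]/[HA]) = 4.84 + log(0.29/0.29)

pH = 4.84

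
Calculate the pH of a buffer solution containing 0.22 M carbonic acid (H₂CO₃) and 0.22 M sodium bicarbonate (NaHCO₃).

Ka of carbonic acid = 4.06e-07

pKa = -log(4.06e-07) = 6.39. pH = pKa + log([A⁻]/[HA]) = 6.39 + log(0.22/0.22)

pH = 6.39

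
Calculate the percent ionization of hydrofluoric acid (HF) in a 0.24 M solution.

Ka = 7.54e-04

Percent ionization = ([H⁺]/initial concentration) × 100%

Using Ka equilibrium: x² + Ka×x - Ka×C = 0. Solving: [H⁺] = 1.3080e-02. Percent = (1.3080e-02/0.24) × 100

Percent ionization = 5.45%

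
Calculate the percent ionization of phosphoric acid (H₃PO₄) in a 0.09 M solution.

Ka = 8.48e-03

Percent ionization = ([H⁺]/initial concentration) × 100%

Using Ka equilibrium: x² + Ka×x - Ka×C = 0. Solving: [H⁺] = 2.3710e-02. Percent = (2.3710e-02/0.09) × 100

Percent ionization = 26.3%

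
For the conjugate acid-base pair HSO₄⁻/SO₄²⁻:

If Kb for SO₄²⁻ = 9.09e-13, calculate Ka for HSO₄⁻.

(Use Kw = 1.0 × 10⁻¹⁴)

For a conjugate pair Ka × Kb = Kw, so Ka = Kw/Kb = 1.0 × 10⁻¹⁴ / 9.09e-13 = 1.10e-02.

K_a = 1.10e-02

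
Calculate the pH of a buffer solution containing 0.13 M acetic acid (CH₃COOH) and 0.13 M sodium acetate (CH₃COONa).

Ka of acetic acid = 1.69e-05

pKa = -log(1.69e-05) = 4.77. pH = pKa + log([A⁻]/[HA]) = 4.77 + log(0.13/0.13)

pH = 4.77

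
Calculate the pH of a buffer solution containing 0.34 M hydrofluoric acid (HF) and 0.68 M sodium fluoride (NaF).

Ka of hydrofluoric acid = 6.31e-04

pKa = -log(6.31e-04) = 3.20. pH = pKa + log([A⁻]/[HA]) = 3.20 + log(0.68/0.34)

pH = 3.50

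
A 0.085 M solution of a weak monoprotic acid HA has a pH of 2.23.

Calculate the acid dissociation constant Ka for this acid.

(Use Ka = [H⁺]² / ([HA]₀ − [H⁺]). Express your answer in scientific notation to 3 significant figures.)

[H⁺] = 10^(−pH) = 10^(−2.23) = 5.888e-03 M. For HA ⇌ H⁺ + A⁻, Ka = [H⁺][A⁻]/[HA] = [H⁺]² / ([HA]₀ − [H⁺]) = (5.888e-03)² / (0.085 − 5.888e-03) = 4.38e-04.

K_a = 4.38e-04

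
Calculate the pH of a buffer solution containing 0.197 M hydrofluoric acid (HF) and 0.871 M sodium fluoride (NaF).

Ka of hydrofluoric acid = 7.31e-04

pKa = -log(7.31e-04) = 3.14. pH = pKa + log([A⁻]/[HA]) = 3.14 + log(0.871/0.197)

pH = 3.78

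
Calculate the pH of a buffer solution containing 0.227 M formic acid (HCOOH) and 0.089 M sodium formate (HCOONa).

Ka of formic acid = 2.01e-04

pKa = -log(2.01e-04) = 3.70. pH = pKa + log([A⁻]/[HA]) = 3.70 + log(0.089/0.227)

pH = 3.29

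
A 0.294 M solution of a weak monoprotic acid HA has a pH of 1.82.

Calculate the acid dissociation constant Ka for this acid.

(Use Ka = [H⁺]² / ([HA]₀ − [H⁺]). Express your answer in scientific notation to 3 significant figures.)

[H⁺] = 10^(−pH) = 10^(−1.82) = 1.514e-02 M. For HA ⇌ H⁺ + A⁻, Ka = [H⁺][A⁻]/[HA] = [H⁺]² / ([HA]₀ − [H⁺]) = (1.514e-02)² / (0.294 − 1.514e-02) = 8.21e-04.

K_a = 8.21e-04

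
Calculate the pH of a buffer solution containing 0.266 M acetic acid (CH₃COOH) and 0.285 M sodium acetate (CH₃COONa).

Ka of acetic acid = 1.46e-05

pKa = -log(1.46e-05) = 4.84. pH = pKa + log([A⁻]/[HA]) = 4.84 + log(0.285/0.266)

pH = 4.87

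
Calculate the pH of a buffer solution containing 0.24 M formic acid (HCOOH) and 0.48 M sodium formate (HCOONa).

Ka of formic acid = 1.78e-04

pKa = -log(1.78e-04) = 3.75. pH = pKa + log([A⁻]/[HA]) = 3.75 + log(0.48/0.24)

pH = 4.05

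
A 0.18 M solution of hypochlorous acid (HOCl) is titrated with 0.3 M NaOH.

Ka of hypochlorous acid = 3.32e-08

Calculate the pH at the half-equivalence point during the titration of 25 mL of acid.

At half-equivalence [HA] = [A⁻], so Henderson-Hasselbalch gives pH = pKa = -log(3.32e-08) = 7.48.

pH = pKa = 7.48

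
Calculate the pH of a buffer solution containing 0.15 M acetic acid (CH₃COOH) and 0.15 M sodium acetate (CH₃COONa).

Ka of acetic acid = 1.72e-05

pKa = -log(1.72e-05) = 4.76. pH = pKa + log([A⁻]/[HA]) = 4.76 + log(0.15/0.15)

pH = 4.76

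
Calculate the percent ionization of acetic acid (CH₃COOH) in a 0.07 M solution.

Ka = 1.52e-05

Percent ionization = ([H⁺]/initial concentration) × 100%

Using Ka equilibrium: x² + Ka×x - Ka×C = 0. Solving: [H⁺] = 1.0239e-03. Percent = (1.0239e-03/0.07) × 100

Percent ionization = 1.46%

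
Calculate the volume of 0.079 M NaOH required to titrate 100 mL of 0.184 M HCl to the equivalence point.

At equivalence: moles acid = moles base. moles HCl = 0.184 × 100/1000 = 0.0184 mol. V_base = moles / 0.079 × 1000 = 232.9 mL.

V_{base} = 232.9 mL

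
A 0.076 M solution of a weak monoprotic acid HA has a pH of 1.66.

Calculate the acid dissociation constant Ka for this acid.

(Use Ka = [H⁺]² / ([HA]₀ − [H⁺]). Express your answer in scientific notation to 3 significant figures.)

[H⁺] = 10^(−pH) = 10^(−1.66) = 2.188e-02 M. For HA ⇌ H⁺ + A⁻, Ka = [H⁺][A⁻]/[HA] = [H⁺]² / ([HA]₀ − [H⁺]) = (2.188e-02)² / (0.076 − 2.188e-02) = 8.84e-03.

K_a = 8.84e-03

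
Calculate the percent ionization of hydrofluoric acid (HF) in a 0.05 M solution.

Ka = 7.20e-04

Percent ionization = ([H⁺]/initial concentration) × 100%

Using Ka equilibrium: x² + Ka×x - Ka×C = 0. Solving: [H⁺] = 5.6508e-03. Percent = (5.6508e-03/0.05) × 100

Percent ionization = 11.3%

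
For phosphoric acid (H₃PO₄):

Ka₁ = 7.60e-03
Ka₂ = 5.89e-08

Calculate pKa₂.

pKa₂ = -log(Ka₂) = -log(5.89e-08) = 7.23.

pK_{a2} = 7.23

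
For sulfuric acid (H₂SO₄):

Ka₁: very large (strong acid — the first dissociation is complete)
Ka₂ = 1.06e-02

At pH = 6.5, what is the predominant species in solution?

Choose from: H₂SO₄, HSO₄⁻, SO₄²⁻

The first dissociation is complete, so H₂SO₄ itself is never the predominant species in water; pKa₂ = -log(1.06e-02) = 1.97. For a polyprotic acid the predominant species crosses at each pKa: below pKa_n the protonated form dominates, above it the deprotonated form does. At pH = 6.5, the predominant species is SO₄²⁻.

SO₄²⁻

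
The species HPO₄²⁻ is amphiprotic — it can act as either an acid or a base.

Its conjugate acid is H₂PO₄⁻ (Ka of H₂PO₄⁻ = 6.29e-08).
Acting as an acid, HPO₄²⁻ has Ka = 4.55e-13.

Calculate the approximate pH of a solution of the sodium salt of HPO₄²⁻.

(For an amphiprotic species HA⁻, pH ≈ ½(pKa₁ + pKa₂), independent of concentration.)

pKa₁ = -log(6.29e-08) = 7.20; pKa₂ = -log(4.55e-13) = 12.34. For an amphiprotic species, pH ≈ ½(pKa₁ + pKa₂) = ½(7.20 + 12.34) = 9.77.

pH = 9.77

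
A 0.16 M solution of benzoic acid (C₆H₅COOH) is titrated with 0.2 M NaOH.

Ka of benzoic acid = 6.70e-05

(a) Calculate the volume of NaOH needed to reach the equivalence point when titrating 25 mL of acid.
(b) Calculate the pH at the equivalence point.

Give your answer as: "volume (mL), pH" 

moles acid = 0.16 × 25/1000 = 0.004 mol; V_base = moles/0.2 × 1000 = 20.0 mL. At equivalence only the conjugate base is present: [A⁻] = 0.004/0.045 = 8.8889e-02 M. Kb = Kw/Ka = 1.49e-10; [OH⁻] = √(Kb × [A⁻]) = 3.6424e-06; pOH = 5.44; pH = 14 - pOH = 8.56.

V = 20.0 mL, pH = 8.56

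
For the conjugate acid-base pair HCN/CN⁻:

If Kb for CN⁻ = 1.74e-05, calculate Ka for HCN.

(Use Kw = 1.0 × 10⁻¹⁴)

For a conjugate pair Ka × Kb = Kw, so Ka = Kw/Kb = 1.0 × 10⁻¹⁴ / 1.74e-05 = 5.75e-10.

K_a = 5.75e-10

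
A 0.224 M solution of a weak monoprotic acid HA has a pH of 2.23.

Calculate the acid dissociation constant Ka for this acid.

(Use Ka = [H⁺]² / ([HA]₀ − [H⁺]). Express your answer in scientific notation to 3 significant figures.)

[H⁺] = 10^(−pH) = 10^(−2.23) = 5.888e-03 M. For HA ⇌ H⁺ + A⁻, Ka = [H⁺][A⁻]/[HA] = [H⁺]² / ([HA]₀ − [H⁺]) = (5.888e-03)² / (0.224 − 5.888e-03) = 1.59e-04.

K_a = 1.59e-04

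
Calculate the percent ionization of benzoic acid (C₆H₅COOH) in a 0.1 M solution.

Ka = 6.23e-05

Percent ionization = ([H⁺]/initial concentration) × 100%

Using Ka equilibrium: x² + Ka×x - Ka×C = 0. Solving: [H⁺] = 2.4650e-03. Percent = (2.4650e-03/0.1) × 100

Percent ionization = 2.47%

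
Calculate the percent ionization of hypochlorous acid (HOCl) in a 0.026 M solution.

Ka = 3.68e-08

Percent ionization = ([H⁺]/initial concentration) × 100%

Using Ka equilibrium: x² + Ka×x - Ka×C = 0. Solving: [H⁺] = 3.0914e-05. Percent = (3.0914e-05/0.026) × 100

Percent ionization = 0.119%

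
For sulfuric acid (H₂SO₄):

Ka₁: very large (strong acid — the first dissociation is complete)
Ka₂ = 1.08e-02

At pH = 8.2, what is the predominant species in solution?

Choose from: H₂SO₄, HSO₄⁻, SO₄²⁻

The first dissociation is complete, so H₂SO₄ itself is never the predominant species in water; pKa₂ = -log(1.08e-02) = 1.97. For a polyprotic acid the predominant species crosses at each pKa: below pKa_n the protonated form dominates, above it the deprotonated form does. At pH = 8.2, the predominant species is SO₄²⁻.

SO₄²⁻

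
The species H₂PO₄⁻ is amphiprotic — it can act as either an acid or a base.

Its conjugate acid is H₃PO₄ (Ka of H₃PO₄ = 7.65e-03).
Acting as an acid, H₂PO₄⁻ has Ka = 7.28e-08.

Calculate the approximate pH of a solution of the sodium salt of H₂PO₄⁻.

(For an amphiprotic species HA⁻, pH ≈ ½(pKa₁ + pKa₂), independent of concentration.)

pKa₁ = -log(7.65e-03) = 2.12; pKa₂ = -log(7.28e-08) = 7.14. For an amphiprotic species, pH ≈ ½(pKa₁ + pKa₂) = ½(2.12 + 7.14) = 4.63.

pH = 4.63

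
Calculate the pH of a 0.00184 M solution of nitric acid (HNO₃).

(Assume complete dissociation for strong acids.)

[H⁺] = 0.00184 M for strong acid. pH = -log[H⁺] = -log(0.00184)

pH = 2.74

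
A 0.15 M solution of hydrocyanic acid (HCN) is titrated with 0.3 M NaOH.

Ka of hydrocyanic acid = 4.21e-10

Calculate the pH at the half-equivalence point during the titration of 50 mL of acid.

At half-equivalence [HA] = [A⁻], so Henderson-Hasselbalch gives pH = pKa = -log(4.21e-10) = 9.38.

pH = pKa = 9.38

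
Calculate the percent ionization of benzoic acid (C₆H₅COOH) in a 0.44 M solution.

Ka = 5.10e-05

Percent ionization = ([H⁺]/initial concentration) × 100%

Using Ka equilibrium: x² + Ka×x - Ka×C = 0. Solving: [H⁺] = 4.7117e-03. Percent = (4.7117e-03/0.44) × 100

Percent ionization = 1.07%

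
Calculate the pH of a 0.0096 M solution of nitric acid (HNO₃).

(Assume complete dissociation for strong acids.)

[H⁺] = 0.0096 M for strong acid. pH = -log[H⁺] = -log(0.0096)

pH = 2.02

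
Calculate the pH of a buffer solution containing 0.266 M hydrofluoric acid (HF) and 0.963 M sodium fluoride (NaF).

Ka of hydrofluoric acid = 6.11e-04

pKa = -log(6.11e-04) = 3.21. pH = pKa + log([A⁻]/[HA]) = 3.21 + log(0.963/0.266)

pH = 3.77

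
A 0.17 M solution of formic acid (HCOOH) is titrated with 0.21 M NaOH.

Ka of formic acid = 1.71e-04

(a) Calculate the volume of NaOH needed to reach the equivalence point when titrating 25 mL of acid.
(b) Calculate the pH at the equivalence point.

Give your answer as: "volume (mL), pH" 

moles acid = 0.17 × 25/1000 = 0.00425 mol; V_base = moles/0.21 × 1000 = 20.2 mL. At equivalence only the conjugate base is present: [A⁻] = 0.00425/0.045 = 9.3947e-02 M. Kb = Kw/Ka = 5.85e-11; [OH⁻] = √(Kb × [A⁻]) = 2.3439e-06; pOH = 5.63; pH = 14 - pOH = 8.37.

V = 20.2 mL, pH = 8.37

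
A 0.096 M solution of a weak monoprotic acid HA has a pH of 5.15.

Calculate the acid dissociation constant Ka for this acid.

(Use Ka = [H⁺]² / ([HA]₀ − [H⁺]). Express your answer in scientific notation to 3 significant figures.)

[H⁺] = 10^(−pH) = 10^(−5.15) = 7.079e-06 M. For HA ⇌ H⁺ + A⁻, Ka = [H⁺][A⁻]/[HA] = [H⁺]² / ([HA]₀ − [H⁺]) = (7.079e-06)² / (0.096 − 7.079e-06) = 5.22e-10.

K_a = 5.22e-10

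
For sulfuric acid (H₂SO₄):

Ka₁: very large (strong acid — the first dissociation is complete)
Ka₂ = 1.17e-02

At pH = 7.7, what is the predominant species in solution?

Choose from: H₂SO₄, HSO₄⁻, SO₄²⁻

The first dissociation is complete, so H₂SO₄ itself is never the predominant species in water; pKa₂ = -log(1.17e-02) = 1.93. For a polyprotic acid the predominant species crosses at each pKa: below pKa_n the protonated form dominates, above it the deprotonated form does. At pH = 7.7, the predominant species is SO₄²⁻.

SO₄²⁻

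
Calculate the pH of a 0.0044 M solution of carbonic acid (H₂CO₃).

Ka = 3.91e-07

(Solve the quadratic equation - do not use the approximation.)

x² + Ka×x - Ka×C = 0. Using quadratic formula: [H⁺] = 4.1283e-05

pH = 4.38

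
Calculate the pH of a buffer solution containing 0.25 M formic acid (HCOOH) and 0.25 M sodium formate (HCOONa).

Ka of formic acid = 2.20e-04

pKa = -log(2.20e-04) = 3.66. pH = pKa + log([A⁻]/[HA]) = 3.66 + log(0.25/0.25)

pH = 3.66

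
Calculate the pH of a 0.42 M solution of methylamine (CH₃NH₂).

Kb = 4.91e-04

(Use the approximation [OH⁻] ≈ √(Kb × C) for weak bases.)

[OH⁻] = √(Kb × C) = √(4.91e-04 × 0.42) = 1.4360e-02. pOH = 1.84, pH = 14 - pOH

pH = 12.16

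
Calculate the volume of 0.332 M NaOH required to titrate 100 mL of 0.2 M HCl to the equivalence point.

At equivalence: moles acid = moles base. moles HCl = 0.2 × 100/1000 = 0.02 mol. V_base = moles / 0.332 × 1000 = 60.2 mL.

V_{base} = 60.2 mL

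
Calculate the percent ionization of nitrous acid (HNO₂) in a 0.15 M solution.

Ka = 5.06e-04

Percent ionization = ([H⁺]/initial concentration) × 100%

Using Ka equilibrium: x² + Ka×x - Ka×C = 0. Solving: [H⁺] = 8.4627e-03. Percent = (8.4627e-03/0.15) × 100

Percent ionization = 5.64%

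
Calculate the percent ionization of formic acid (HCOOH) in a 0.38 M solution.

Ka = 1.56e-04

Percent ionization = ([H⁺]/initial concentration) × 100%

Using Ka equilibrium: x² + Ka×x - Ka×C = 0. Solving: [H⁺] = 7.6217e-03. Percent = (7.6217e-03/0.38) × 100

Percent ionization = 2.01%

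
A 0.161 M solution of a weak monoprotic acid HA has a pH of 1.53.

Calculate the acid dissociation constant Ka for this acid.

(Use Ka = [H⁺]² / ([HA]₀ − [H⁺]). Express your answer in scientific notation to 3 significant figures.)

[H⁺] = 10^(−pH) = 10^(−1.53) = 2.951e-02 M. For HA ⇌ H⁺ + A⁻, Ka = [H⁺][A⁻]/[HA] = [H⁺]² / ([HA]₀ − [H⁺]) = (2.951e-02)² / (0.161 − 2.951e-02) = 6.62e-03.

K_a = 6.62e-03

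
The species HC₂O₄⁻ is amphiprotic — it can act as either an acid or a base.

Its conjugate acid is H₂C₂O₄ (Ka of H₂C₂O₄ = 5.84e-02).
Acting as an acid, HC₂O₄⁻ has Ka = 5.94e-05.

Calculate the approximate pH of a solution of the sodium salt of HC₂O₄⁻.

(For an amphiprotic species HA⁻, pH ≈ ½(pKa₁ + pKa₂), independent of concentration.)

pKa₁ = -log(5.84e-02) = 1.23; pKa₂ = -log(5.94e-05) = 4.23. For an amphiprotic species, pH ≈ ½(pKa₁ + pKa₂) = ½(1.23 + 4.23) = 2.73.

pH = 2.73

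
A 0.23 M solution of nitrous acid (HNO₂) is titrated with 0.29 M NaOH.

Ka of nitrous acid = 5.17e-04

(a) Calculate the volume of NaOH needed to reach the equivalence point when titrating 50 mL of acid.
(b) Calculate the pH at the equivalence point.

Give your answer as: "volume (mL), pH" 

moles acid = 0.23 × 50/1000 = 0.0115 mol; V_base = moles/0.29 × 1000 = 39.7 mL. At equivalence only the conjugate base is present: [A⁻] = 0.0115/0.090 = 1.2827e-01 M. Kb = Kw/Ka = 1.93e-11; [OH⁻] = √(Kb × [A⁻]) = 1.5751e-06; pOH = 5.80; pH = 14 - pOH = 8.20.

V = 39.7 mL, pH = 8.20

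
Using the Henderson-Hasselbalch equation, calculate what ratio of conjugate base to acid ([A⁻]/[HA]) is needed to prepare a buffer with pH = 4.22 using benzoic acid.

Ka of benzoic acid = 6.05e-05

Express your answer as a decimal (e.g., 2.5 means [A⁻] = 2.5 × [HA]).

pKa = -log(6.05e-05) = 4.2182. pH = pKa + log([A⁻]/[HA]), so log([A⁻]/[HA]) = pH − pKa = 4.22 − 4.2182 = 0.0018. [A⁻]/[HA] = 10^(0.0018) = 1.00

[A⁻]/[HA] = 1.00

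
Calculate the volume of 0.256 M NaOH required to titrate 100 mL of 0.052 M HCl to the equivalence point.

At equivalence: moles acid = moles base. moles HCl = 0.052 × 100/1000 = 0.0052 mol. V_base = moles / 0.256 × 1000 = 20.3 mL.

V_{base} = 20.3 mL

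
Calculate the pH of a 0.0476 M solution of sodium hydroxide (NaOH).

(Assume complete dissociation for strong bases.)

[OH⁻] = 0.0476 M for strong base. pOH = -log[OH⁻] = 1.32, pH = 14 - pOH

pH = 12.68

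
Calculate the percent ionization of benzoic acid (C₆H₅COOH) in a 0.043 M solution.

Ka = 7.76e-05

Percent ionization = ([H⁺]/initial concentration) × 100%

Using Ka equilibrium: x² + Ka×x - Ka×C = 0. Solving: [H⁺] = 1.7883e-03. Percent = (1.7883e-03/0.043) × 100

Percent ionization = 4.16%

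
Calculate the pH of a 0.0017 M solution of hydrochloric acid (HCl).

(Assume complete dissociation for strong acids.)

[H⁺] = 0.0017 M for strong acid. pH = -log[H⁺] = -log(0.0017)

pH = 2.77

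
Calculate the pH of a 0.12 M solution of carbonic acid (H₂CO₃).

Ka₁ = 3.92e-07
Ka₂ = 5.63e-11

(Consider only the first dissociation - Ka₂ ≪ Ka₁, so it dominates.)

First dissociation dominates. From Ka₁ = [H⁺][HA⁻]/[H₂A], x² + Ka₁·x − Ka₁·C = 0 with C = 0.12 M and Ka₁ = 3.92e-07. Solving: [H⁺] = (−Ka₁ + √(Ka₁² + 4·Ka₁·C)) / 2 = 2.1669e-04 M. pH = -log(2.1669e-04) = 3.66.

pH = 3.66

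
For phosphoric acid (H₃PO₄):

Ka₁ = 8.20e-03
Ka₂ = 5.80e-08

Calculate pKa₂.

pKa₂ = -log(Ka₂) = -log(5.80e-08) = 7.24.

pK_{a2} = 7.24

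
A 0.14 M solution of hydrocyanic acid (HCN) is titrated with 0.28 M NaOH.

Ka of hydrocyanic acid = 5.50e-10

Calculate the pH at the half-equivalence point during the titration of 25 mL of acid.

At half-equivalence [HA] = [A⁻], so Henderson-Hasselbalch gives pH = pKa = -log(5.50e-10) = 9.26.

pH = pKa = 9.26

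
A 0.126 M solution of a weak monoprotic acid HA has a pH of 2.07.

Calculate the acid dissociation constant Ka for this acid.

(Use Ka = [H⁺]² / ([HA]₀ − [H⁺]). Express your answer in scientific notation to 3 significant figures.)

[H⁺] = 10^(−pH) = 10^(−2.07) = 8.511e-03 M. For HA ⇌ H⁺ + A⁻, Ka = [H⁺][A⁻]/[HA] = [H⁺]² / ([HA]₀ − [H⁺]) = (8.511e-03)² / (0.126 − 8.511e-03) = 6.17e-04.

K_a = 6.17e-04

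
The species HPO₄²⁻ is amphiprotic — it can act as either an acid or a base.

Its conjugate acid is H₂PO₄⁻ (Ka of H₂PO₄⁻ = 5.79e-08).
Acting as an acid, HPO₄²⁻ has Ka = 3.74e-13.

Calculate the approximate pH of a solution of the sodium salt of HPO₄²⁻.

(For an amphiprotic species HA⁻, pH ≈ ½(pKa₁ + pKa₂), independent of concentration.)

pKa₁ = -log(5.79e-08) = 7.24; pKa₂ = -log(3.74e-13) = 12.43. For an amphiprotic species, pH ≈ ½(pKa₁ + pKa₂) = ½(7.24 + 12.43) = 9.83.

pH = 9.83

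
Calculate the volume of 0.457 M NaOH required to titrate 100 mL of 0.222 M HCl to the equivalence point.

At equivalence: moles acid = moles base. moles HCl = 0.222 × 100/1000 = 0.0222 mol. V_base = moles / 0.457 × 1000 = 48.6 mL.

V_{base} = 48.6 mL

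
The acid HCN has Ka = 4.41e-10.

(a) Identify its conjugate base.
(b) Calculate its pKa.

(a) The conjugate base is formed by removing one H⁺ from HCN, giving CN⁻. (b) pKa = -log(Ka) = -log(4.41e-10) = 9.36.

Conjugate base: CN⁻; pK_a = 9.36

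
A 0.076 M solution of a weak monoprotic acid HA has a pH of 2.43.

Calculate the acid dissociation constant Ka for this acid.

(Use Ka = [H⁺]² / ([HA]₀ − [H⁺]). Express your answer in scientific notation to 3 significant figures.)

[H⁺] = 10^(−pH) = 10^(−2.43) = 3.715e-03 M. For HA ⇌ H⁺ + A⁻, Ka = [H⁺][A⁻]/[HA] = [H⁺]² / ([HA]₀ − [H⁺]) = (3.715e-03)² / (0.076 − 3.715e-03) = 1.91e-04.

K_a = 1.91e-04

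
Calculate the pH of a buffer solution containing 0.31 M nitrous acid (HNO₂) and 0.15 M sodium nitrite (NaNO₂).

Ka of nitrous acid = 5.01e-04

pKa = -log(5.01e-04) = 3.30. pH = pKa + log([A⁻]/[HA]) = 3.30 + log(0.15/0.31)

pH = 2.98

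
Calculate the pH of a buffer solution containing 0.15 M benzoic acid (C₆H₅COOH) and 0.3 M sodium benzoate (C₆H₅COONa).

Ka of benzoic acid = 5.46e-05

pKa = -log(5.46e-05) = 4.26. pH = pKa + log([A⁻]/[HA]) = 4.26 + log(0.3/0.15)

pH = 4.56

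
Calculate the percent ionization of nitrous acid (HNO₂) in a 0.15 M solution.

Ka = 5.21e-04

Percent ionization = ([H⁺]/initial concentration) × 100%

Using Ka equilibrium: x² + Ka×x - Ka×C = 0. Solving: [H⁺] = 8.5836e-03. Percent = (8.5836e-03/0.15) × 100

Percent ionization = 5.72%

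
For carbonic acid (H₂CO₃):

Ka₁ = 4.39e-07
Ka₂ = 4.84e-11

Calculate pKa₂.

pKa₂ = -log(Ka₂) = -log(4.84e-11) = 10.32.

pK_{a2} = 10.32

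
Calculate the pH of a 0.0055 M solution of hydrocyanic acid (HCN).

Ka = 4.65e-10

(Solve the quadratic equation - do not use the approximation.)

x² + Ka×x - Ka×C = 0. Using quadratic formula: [H⁺] = 1.5990e-06

pH = 5.80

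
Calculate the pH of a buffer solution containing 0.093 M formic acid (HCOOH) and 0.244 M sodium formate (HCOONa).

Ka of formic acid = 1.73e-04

pKa = -log(1.73e-04) = 3.76. pH = pKa + log([A⁻]/[HA]) = 3.76 + log(0.244/0.093)

pH = 4.18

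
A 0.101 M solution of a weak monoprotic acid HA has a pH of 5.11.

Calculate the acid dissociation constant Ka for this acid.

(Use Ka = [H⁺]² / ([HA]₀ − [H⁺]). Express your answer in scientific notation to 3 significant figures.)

[H⁺] = 10^(−pH) = 10^(−5.11) = 7.762e-06 M. For HA ⇌ H⁺ + A⁻, Ka = [H⁺][A⁻]/[HA] = [H⁺]² / ([HA]₀ − [H⁺]) = (7.762e-06)² / (0.101 − 7.762e-06) = 5.97e-10.

K_a = 5.97e-10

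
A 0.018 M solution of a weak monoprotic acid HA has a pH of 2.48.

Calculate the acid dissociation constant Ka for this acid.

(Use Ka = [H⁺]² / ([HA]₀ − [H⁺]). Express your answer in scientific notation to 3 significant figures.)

[H⁺] = 10^(−pH) = 10^(−2.48) = 3.311e-03 M. For HA ⇌ H⁺ + A⁻, Ka = [H⁺][A⁻]/[HA] = [H⁺]² / ([HA]₀ − [H⁺]) = (3.311e-03)² / (0.018 − 3.311e-03) = 7.46e-04.

K_a = 7.46e-04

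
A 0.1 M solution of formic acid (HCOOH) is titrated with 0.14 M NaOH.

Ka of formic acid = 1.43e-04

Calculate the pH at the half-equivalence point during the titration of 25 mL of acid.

At half-equivalence [HA] = [A⁻], so Henderson-Hasselbalch gives pH = pKa = -log(1.43e-04) = 3.84.

pH = pKa = 3.84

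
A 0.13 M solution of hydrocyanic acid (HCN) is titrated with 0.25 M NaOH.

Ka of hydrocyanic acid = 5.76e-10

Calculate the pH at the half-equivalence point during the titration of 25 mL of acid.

At half-equivalence [HA] = [A⁻], so Henderson-Hasselbalch gives pH = pKa = -log(5.76e-10) = 9.24.

pH = pKa = 9.24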